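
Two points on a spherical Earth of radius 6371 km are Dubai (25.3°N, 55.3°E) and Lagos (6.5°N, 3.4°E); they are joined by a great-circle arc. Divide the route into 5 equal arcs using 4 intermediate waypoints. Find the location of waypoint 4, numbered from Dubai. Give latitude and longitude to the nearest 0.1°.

The haversine formula gives a central angle δ ≈ 0.924 rad (52.9°) between the endpoints.
Interpolate at f = 4/5 with slerp weights a = sin((1−f)δ)/sin δ ≈ 0.230, b = sin(fδ)/sin δ ≈ 0.844.
p = a·p₁ + b·p₂ ≈ (0.956, 0.221, 0.194); φ = arcsin(p_z) ≈ 11.18°, λ = atan2(p_y, p_x) ≈ 13.01°.

≈ (11.2°N, 13.0°E)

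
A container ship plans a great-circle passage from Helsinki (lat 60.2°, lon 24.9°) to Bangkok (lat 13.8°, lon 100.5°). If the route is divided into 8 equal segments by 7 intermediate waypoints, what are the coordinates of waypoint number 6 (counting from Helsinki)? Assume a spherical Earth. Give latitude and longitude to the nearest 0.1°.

Convert each endpoint to a unit vector on the sphere (x = cos φ cos λ, y = cos φ sin λ, z = sin φ).
The central angle between the endpoints is δ = arccos(p₁·p₂) ≈ 1.238 rad (70.9°).
Interpolate at f = 6/8 with slerp weights a = sin((1−f)δ)/sin δ ≈ 0.322, b = sin(fδ)/sin δ ≈ 0.847.
p = a·p₁ + b·p₂ ≈ (-0.005, 0.876, 0.482); φ = arcsin(p_z) ≈ 28.80°, λ = atan2(p_y, p_x) ≈ 90.31°.

≈ lat 28.8°, lon 90.3°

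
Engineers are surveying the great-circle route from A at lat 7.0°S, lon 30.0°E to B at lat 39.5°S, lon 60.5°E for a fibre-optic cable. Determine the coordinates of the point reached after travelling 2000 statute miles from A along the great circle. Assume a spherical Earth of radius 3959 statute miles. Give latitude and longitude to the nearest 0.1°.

Convert each endpoint to a unit vector on the sphere (x = cos φ cos λ, y = cos φ sin λ, z = sin φ).
The central angle between the endpoints is δ = arccos(p₁·p₂) ≈ 0.742 rad (42.5°). The total great-circle distance is δ·R ≈ 0.742 × 3959 ≈ 2936 mi, so the target fraction is f = 2000/2936 ≈ 0.681.
Interpolate at f ≈ 0.681 with slerp weights a = sin((1−f)δ)/sin δ ≈ 0.347, b = sin(fδ)/sin δ ≈ 0.717.
p = a·p₁ + b·p₂ ≈ (0.570, 0.653, -0.498); φ = arcsin(p_z) ≈ -29.87°, λ = atan2(p_y, p_x) ≈ 48.88°.

≈ lat 29.9°S, lon 48.9°E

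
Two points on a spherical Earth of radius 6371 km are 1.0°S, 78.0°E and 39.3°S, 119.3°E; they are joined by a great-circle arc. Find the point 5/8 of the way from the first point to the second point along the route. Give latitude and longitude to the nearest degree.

≈ 26°S, 101°E

Write both endpoints as unit vectors p₁, p₂ with components (cos φ cos λ, cos φ sin λ, sin φ).
The central angle between the endpoints is δ = arccos(p₁·p₂) ≈ 0.937 rad (53.7°).
Interpolate at f = 5/8 with slerp weights a = sin((1−f)δ)/sin δ ≈ 0.427, b = sin(fδ)/sin δ ≈ 0.686.
p = a·p₁ + b·p₂ ≈ (-0.171, 0.881, -0.442); φ = arcsin(p_z) ≈ -26.23°, λ = atan2(p_y, p_x) ≈ 100.99°.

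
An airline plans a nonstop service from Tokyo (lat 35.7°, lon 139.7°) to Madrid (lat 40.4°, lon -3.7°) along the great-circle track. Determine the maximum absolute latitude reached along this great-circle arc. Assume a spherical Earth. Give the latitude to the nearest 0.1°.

The great circle lies in the plane with unit normal n̂ = (p₁ × p₂)/|p₁ × p₂|.
Here n̂_z ≈ -0.371; the vertex latitude is φ_max = arccos|n̂_z| ≈ 68.2°.
Check via Clairaut: cos φ_max = |cos φ₁| · sin C = cos(35.7°)·sin(27.2°) ≈ 0.371, again giving ≈ 68.2°.

≈ 68.2°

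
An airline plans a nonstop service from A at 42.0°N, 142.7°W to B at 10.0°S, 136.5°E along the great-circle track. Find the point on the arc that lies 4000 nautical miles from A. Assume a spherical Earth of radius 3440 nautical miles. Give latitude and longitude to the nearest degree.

≈ 6°N, 153°E

Write both endpoints as unit vectors p₁, p₂ with components (cos φ cos λ, cos φ sin λ, sin φ).
The central angle between the endpoints is δ = arccos(p₁·p₂) ≈ 1.570 rad (90.0°). The total great-circle distance is δ·R ≈ 1.570 × 3440 ≈ 5401 nmi, so the target fraction is f = 4000/5401 ≈ 0.741.
Interpolate at f ≈ 0.741 with slerp weights a = sin((1−f)δ)/sin δ ≈ 0.396, b = sin(fδ)/sin δ ≈ 0.918.
p = a·p₁ + b·p₂ ≈ (-0.890, 0.444, 0.106); φ = arcsin(p_z) ≈ 6.06°, λ = atan2(p_y, p_x) ≈ 153.49°.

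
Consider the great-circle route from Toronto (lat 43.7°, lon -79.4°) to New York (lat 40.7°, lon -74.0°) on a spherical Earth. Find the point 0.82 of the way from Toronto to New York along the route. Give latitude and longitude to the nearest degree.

Write both endpoints as unit vectors p₁, p₂ with components (cos φ cos λ, cos φ sin λ, sin φ).
The central angle between the endpoints is δ = arccos(p₁·p₂) ≈ 0.087 rad (5.0°).
Interpolate at f = 0.82 with slerp weights a = sin((1−f)δ)/sin δ ≈ 0.180, b = sin(fδ)/sin δ ≈ 0.820.
p = a·p₁ + b·p₂ ≈ (0.195, -0.726, 0.659); φ = arcsin(p_z) ≈ 41.26°, λ = atan2(p_y, p_x) ≈ -74.93°.

≈ lat 41°, lon -75°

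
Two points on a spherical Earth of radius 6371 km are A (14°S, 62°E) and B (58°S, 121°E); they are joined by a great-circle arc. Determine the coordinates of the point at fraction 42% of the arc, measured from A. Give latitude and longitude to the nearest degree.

≈ (36°S, 78°E)

The haversine formula gives a central angle δ ≈ 1.082 rad (62.0°) between the endpoints.
Interpolate at f = 0.42 with slerp weights a = sin((1−f)δ)/sin δ ≈ 0.665, b = sin(fδ)/sin δ ≈ 0.497.
p = a·p₁ + b·p₂ ≈ (0.167, 0.795, -0.582); φ = arcsin(p_z) ≈ -35.62°, λ = atan2(p_y, p_x) ≈ 78.13°.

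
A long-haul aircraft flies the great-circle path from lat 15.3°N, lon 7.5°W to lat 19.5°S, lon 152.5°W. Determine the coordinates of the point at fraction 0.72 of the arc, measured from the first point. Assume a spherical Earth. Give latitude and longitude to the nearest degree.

≈ lat 16°S, lon 110°W

Convert each endpoint to a unit vector on the sphere (x = cos φ cos λ, y = cos φ sin λ, z = sin φ).
The central angle between the endpoints is δ = arccos(p₁·p₂) ≈ 2.555 rad (146.4°).
Interpolate at f = 0.72 with slerp weights a = sin((1−f)δ)/sin δ ≈ 1.185, b = sin(fδ)/sin δ ≈ 1.742.
p = a·p₁ + b·p₂ ≈ (-0.323, -0.907, -0.269); φ = arcsin(p_z) ≈ -15.59°, λ = atan2(p_y, p_x) ≈ -109.60°.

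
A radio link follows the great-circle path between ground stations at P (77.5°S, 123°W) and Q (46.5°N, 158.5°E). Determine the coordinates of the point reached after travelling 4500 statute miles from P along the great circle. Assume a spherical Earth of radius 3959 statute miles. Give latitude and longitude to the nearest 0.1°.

Convert each endpoint to a unit vector on the sphere (x = cos φ cos λ, y = cos φ sin λ, z = sin φ).
The central angle between the endpoints is δ = arccos(p₁·p₂) ≈ 2.316 rad (132.7°). The total great-circle distance is δ·R ≈ 2.316 × 3959 ≈ 9171 mi, so the target fraction is f = 4500/9171 ≈ 0.491.
Interpolate at f ≈ 0.491 with slerp weights a = sin((1−f)δ)/sin δ ≈ 1.259, b = sin(fδ)/sin δ ≈ 1.235.
p = a·p₁ + b·p₂ ≈ (-0.939, 0.083, -0.333); φ = arcsin(p_z) ≈ -19.44°, λ = atan2(p_y, p_x) ≈ 174.94°.

≈ (19.4°S, 174.9°E)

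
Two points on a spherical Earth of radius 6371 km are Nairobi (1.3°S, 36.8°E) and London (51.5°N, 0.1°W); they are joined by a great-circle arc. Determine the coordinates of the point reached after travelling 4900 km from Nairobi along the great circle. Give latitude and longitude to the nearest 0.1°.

Convert each endpoint to a unit vector on the sphere (x = cos φ cos λ, y = cos φ sin λ, z = sin φ).
The central angle between the endpoints is δ = arccos(p₁·p₂) ≈ 1.070 rad (61.3°). The total great-circle distance is δ·R ≈ 1.070 × 6371 ≈ 6818 km, so the target fraction is f = 4900/6818 ≈ 0.719.
Interpolate at f ≈ 0.719 with slerp weights a = sin((1−f)δ)/sin δ ≈ 0.338, b = sin(fδ)/sin δ ≈ 0.793.
p = a·p₁ + b·p₂ ≈ (0.764, 0.202, 0.613); φ = arcsin(p_z) ≈ 37.79°, λ = atan2(p_y, p_x) ≈ 14.78°.

≈ 37.8°N, 14.8°E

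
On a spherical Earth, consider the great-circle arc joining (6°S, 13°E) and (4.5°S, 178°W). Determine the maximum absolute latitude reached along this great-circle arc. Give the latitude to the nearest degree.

≈ 44°S

The great circle lies in the plane with unit normal n̂ = (p₁ × p₂)/|p₁ × p₂|.
Here n̂_z ≈ +0.722; the vertex latitude is φ_max = arccos|n̂_z| ≈ 43.8°.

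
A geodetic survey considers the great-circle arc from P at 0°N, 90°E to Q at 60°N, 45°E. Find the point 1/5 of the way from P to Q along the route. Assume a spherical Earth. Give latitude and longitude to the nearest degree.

≈ 13°N, 85°E

From cos δ = sin φ₁ sin φ₂ + cos φ₁ cos φ₂ cos Δλ, the central angle is δ ≈ 1.209 rad (69.3°).
Interpolate at f = 1/5 with slerp weights a = sin((1−f)δ)/sin δ ≈ 0.880, b = sin(fδ)/sin δ ≈ 0.256.
p = a·p₁ + b·p₂ ≈ (0.091, 0.971, 0.222); φ = arcsin(p_z) ≈ 12.81°, λ = atan2(p_y, p_x) ≈ 84.67°.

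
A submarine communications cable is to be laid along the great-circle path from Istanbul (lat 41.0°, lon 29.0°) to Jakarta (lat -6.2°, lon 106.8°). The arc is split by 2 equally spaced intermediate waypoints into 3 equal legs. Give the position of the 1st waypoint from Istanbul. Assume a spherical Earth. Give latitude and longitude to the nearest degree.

≈ lat 30°, lon 61°

Convert each endpoint to a unit vector on the sphere (x = cos φ cos λ, y = cos φ sin λ, z = sin φ).
The central angle between the endpoints is δ = arccos(p₁·p₂) ≈ 1.483 rad (85.0°).
Interpolate at f = 1/3 with slerp weights a = sin((1−f)δ)/sin δ ≈ 0.839, b = sin(fδ)/sin δ ≈ 0.476.
p = a·p₁ + b·p₂ ≈ (0.417, 0.760, 0.499); φ = arcsin(p_z) ≈ 29.91°, λ = atan2(p_y, p_x) ≈ 61.27°.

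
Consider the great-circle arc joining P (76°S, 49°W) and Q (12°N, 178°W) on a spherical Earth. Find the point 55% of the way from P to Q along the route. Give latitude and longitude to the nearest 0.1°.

≈ (36.6°S, 167.0°W)

Convert each endpoint to a unit vector on the sphere (x = cos φ cos λ, y = cos φ sin λ, z = sin φ).
The central angle between the endpoints is δ = arccos(p₁·p₂) ≈ 1.929 rad (110.5°).
Interpolate at f = 0.55 with slerp weights a = sin((1−f)δ)/sin δ ≈ 0.815, b = sin(fδ)/sin δ ≈ 0.932.
p = a·p₁ + b·p₂ ≈ (-0.782, -0.181, -0.597); φ = arcsin(p_z) ≈ -36.64°, λ = atan2(p_y, p_x) ≈ -166.99°.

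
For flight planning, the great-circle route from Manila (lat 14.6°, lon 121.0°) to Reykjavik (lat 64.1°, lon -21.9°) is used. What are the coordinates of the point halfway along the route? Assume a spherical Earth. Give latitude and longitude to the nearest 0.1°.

≈ lat 59.7°, lon 98.0°

Convert each endpoint to a unit vector on the sphere (x = cos φ cos λ, y = cos φ sin λ, z = sin φ).
The central angle between the endpoints is δ = arccos(p₁·p₂) ≈ 1.681 rad (96.3°).
Interpolate at f = 1/2 with slerp weights a = sin((1−f)δ)/sin δ ≈ 0.750, b = sin(fδ)/sin δ ≈ 0.750.
p = a·p₁ + b·p₂ ≈ (-0.070, 0.500, 0.863); φ = arcsin(p_z) ≈ 59.70°, λ = atan2(p_y, p_x) ≈ 97.95°.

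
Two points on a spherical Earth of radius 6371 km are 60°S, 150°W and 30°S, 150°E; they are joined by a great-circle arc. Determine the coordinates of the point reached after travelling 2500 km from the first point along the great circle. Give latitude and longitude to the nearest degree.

≈ 50°S, 174°E

From cos δ = sin φ₁ sin φ₂ + cos φ₁ cos φ₂ cos Δλ, the central angle is δ ≈ 0.864 rad (49.5°). The total great-circle distance is δ·R ≈ 0.864 × 6371 ≈ 5504 km, so the target fraction is f = 2500/5504 ≈ 0.454.
Interpolate at f ≈ 0.454 with slerp weights a = sin((1−f)δ)/sin δ ≈ 0.597, b = sin(fδ)/sin δ ≈ 0.503.
p = a·p₁ + b·p₂ ≈ (-0.636, 0.068, -0.769); φ = arcsin(p_z) ≈ -50.24°, λ = atan2(p_y, p_x) ≈ 173.86°.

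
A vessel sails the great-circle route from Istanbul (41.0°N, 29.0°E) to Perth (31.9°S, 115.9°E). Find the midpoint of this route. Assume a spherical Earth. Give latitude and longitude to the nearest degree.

Write both endpoints as unit vectors p₁, p₂ with components (cos φ cos λ, cos φ sin λ, sin φ).
The central angle between the endpoints is δ = arccos(p₁·p₂) ≈ 1.888 rad (108.2°).
Interpolate at f = 1/2 with slerp weights a = sin((1−f)δ)/sin δ ≈ 0.853, b = sin(fδ)/sin δ ≈ 0.853.
p = a·p₁ + b·p₂ ≈ (0.247, 0.963, 0.109); φ = arcsin(p_z) ≈ 6.25°, λ = atan2(p_y, p_x) ≈ 75.64°.

≈ 6°N, 76°E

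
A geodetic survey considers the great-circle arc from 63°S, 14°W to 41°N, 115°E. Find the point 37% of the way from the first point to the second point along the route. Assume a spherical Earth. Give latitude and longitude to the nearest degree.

≈ 38°S, 67°E

Write both endpoints as unit vectors p₁, p₂ with components (cos φ cos λ, cos φ sin λ, sin φ).
The central angle between the endpoints is δ = arccos(p₁·p₂) ≈ 2.498 rad (143.1°).
Interpolate at f = 0.37 with slerp weights a = sin((1−f)δ)/sin δ ≈ 1.667, b = sin(fδ)/sin δ ≈ 1.331.
p = a·p₁ + b·p₂ ≈ (0.310, 0.727, -0.612); φ = arcsin(p_z) ≈ -37.76°, λ = atan2(p_y, p_x) ≈ 66.92°.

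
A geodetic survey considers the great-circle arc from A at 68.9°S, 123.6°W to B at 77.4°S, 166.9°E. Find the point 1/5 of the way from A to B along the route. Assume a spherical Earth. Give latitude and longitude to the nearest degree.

≈ 72°S, 131°W

The haversine formula gives a central angle δ ≈ 0.354 rad (20.3°) between the endpoints.
Interpolate at f = 1/5 with slerp weights a = sin((1−f)δ)/sin δ ≈ 0.806, b = sin(fδ)/sin δ ≈ 0.204.
p = a·p₁ + b·p₂ ≈ (-0.204, -0.232, -0.951); φ = arcsin(p_z) ≈ -72.02°, λ = atan2(p_y, p_x) ≈ -131.37°.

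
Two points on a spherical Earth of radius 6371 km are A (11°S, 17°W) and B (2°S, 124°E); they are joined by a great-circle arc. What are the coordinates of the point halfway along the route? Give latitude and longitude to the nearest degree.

Convert each endpoint to a unit vector on the sphere (x = cos φ cos λ, y = cos φ sin λ, z = sin φ).
The central angle between the endpoints is δ = arccos(p₁·p₂) ≈ 2.428 rad (139.1°).
Interpolate at f = 1/2 with slerp weights a = sin((1−f)δ)/sin δ ≈ 1.431, b = sin(fδ)/sin δ ≈ 1.431.
p = a·p₁ + b·p₂ ≈ (0.544, 0.775, -0.323); φ = arcsin(p_z) ≈ -18.84°, λ = atan2(p_y, p_x) ≈ 54.95°.

≈ (19°S, 55°E)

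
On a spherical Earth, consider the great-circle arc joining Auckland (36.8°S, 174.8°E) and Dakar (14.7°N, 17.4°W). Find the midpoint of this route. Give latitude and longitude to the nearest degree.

≈ 54°S, 60°W

Write both endpoints as unit vectors p₁, p₂ with components (cos φ cos λ, cos φ sin λ, sin φ).
The central angle between the endpoints is δ = arccos(p₁·p₂) ≈ 2.712 rad (155.4°).
Interpolate at f = 1/2 with slerp weights a = sin((1−f)δ)/sin δ ≈ 2.345, b = sin(fδ)/sin δ ≈ 2.345.
p = a·p₁ + b·p₂ ≈ (0.294, -0.508, -0.809); φ = arcsin(p_z) ≈ -54.05°, λ = atan2(p_y, p_x) ≈ -59.91°.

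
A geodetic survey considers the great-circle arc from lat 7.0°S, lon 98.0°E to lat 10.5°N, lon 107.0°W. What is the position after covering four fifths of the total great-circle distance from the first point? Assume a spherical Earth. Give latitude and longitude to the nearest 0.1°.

≈ lat 12.1°N, lon 138.6°W

The haversine formula gives a central angle δ ≈ 2.706 rad (155.1°) between the endpoints.
Interpolate at f = 4/5 with slerp weights a = sin((1−f)δ)/sin δ ≈ 1.221, b = sin(fδ)/sin δ ≈ 1.965.
p = a·p₁ + b·p₂ ≈ (-0.734, -0.647, 0.209); φ = arcsin(p_z) ≈ 12.07°, λ = atan2(p_y, p_x) ≈ -138.60°.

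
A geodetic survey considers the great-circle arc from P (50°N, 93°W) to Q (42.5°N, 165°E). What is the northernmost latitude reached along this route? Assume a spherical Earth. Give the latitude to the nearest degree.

The great circle lies in the plane with unit normal n̂ = (p₁ × p₂)/|p₁ × p₂|.
Here n̂_z ≈ -0.511; the vertex latitude is φ_max = arccos|n̂_z| ≈ 59.3°.
Check via Clairaut: cos φ_max = |cos φ₁| · sin C = cos(50.0°)·sin(52.6°) ≈ 0.511, again giving ≈ 59.3°.

≈ 59°N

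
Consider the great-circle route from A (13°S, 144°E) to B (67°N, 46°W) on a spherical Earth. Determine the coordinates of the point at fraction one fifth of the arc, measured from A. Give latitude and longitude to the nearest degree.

From cos δ = sin φ₁ sin φ₂ + cos φ₁ cos φ₂ cos Δλ, the central angle is δ ≈ 2.192 rad (125.6°).
Interpolate at f = 1/5 with slerp weights a = sin((1−f)δ)/sin δ ≈ 1.209, b = sin(fδ)/sin δ ≈ 0.522.
p = a·p₁ + b·p₂ ≈ (-0.812, 0.546, 0.208); φ = arcsin(p_z) ≈ 12.03°, λ = atan2(p_y, p_x) ≈ 146.08°.

≈ (12°N, 146°E)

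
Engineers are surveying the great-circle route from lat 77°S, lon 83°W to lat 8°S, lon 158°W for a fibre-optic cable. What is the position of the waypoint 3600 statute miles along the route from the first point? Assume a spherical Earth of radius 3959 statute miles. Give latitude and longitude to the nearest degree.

From cos δ = sin φ₁ sin φ₂ + cos φ₁ cos φ₂ cos Δλ, the central angle is δ ≈ 1.376 rad (78.9°). The total great-circle distance is δ·R ≈ 1.376 × 3959 ≈ 5449 mi, so the target fraction is f = 3600/5449 ≈ 0.661.
Interpolate at f ≈ 0.661 with slerp weights a = sin((1−f)δ)/sin δ ≈ 0.459, b = sin(fδ)/sin δ ≈ 0.804.
p = a·p₁ + b·p₂ ≈ (-0.726, -0.401, -0.559); φ = arcsin(p_z) ≈ -33.99°, λ = atan2(p_y, p_x) ≈ -151.09°.

≈ lat 34°S, lon 151°W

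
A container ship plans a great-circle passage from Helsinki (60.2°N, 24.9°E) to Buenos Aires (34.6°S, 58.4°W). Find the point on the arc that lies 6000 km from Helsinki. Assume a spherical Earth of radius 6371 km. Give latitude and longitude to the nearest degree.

Convert each endpoint to a unit vector on the sphere (x = cos φ cos λ, y = cos φ sin λ, z = sin φ).
The central angle between the endpoints is δ = arccos(p₁·p₂) ≈ 2.032 rad (116.4°). The total great-circle distance is δ·R ≈ 2.032 × 6371 ≈ 12946 km, so the target fraction is f = 6000/12946 ≈ 0.463.
Interpolate at f ≈ 0.463 with slerp weights a = sin((1−f)δ)/sin δ ≈ 0.990, b = sin(fδ)/sin δ ≈ 0.903.
p = a·p₁ + b·p₂ ≈ (0.836, -0.426, 0.347); φ = arcsin(p_z) ≈ 20.28°, λ = atan2(p_y, p_x) ≈ -27.00°.

≈ (20°N, 27°W)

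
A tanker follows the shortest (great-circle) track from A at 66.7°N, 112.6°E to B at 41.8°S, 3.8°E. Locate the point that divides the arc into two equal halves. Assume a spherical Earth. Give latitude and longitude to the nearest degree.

Write both endpoints as unit vectors p₁, p₂ with components (cos φ cos λ, cos φ sin λ, sin φ).
The central angle between the endpoints is δ = arccos(p₁·p₂) ≈ 2.356 rad (135.0°).
Interpolate at f = 1/2 with slerp weights a = sin((1−f)δ)/sin δ ≈ 1.307, b = sin(fδ)/sin δ ≈ 1.307.
p = a·p₁ + b·p₂ ≈ (0.773, 0.542, 0.329); φ = arcsin(p_z) ≈ 19.22°, λ = atan2(p_y, p_x) ≈ 35.01°.

≈ 19°N, 35°E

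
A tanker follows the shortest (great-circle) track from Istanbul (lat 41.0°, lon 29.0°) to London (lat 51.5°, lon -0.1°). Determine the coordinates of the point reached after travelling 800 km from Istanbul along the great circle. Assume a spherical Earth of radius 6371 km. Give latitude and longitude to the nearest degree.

Convert each endpoint to a unit vector on the sphere (x = cos φ cos λ, y = cos φ sin λ, z = sin φ).
The central angle between the endpoints is δ = arccos(p₁·p₂) ≈ 0.393 rad (22.5°). The total great-circle distance is δ·R ≈ 0.393 × 6371 ≈ 2501 km, so the target fraction is f = 800/2501 ≈ 0.320.
Interpolate at f ≈ 0.320 with slerp weights a = sin((1−f)δ)/sin δ ≈ 0.690, b = sin(fδ)/sin δ ≈ 0.327.
p = a·p₁ + b·p₂ ≈ (0.659, 0.252, 0.709); φ = arcsin(p_z) ≈ 45.13°, λ = atan2(p_y, p_x) ≈ 20.92°.

≈ lat 45°, lon 21°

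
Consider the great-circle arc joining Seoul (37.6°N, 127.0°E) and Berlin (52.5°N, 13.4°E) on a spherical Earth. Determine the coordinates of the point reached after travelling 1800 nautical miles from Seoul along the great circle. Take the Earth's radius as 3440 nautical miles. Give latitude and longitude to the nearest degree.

≈ (58°N, 93°E)

Convert each endpoint to a unit vector on the sphere (x = cos φ cos λ, y = cos φ sin λ, z = sin φ).
The central angle between the endpoints is δ = arccos(p₁·p₂) ≈ 1.276 rad (73.1°). The total great-circle distance is δ·R ≈ 1.276 × 3440 ≈ 4388 nmi, so the target fraction is f = 1800/4388 ≈ 0.410.
Interpolate at f ≈ 0.410 with slerp weights a = sin((1−f)δ)/sin δ ≈ 0.714, b = sin(fδ)/sin δ ≈ 0.522.
p = a·p₁ + b·p₂ ≈ (-0.031, 0.526, 0.850); φ = arcsin(p_z) ≈ 58.23°, λ = atan2(p_y, p_x) ≈ 93.40°.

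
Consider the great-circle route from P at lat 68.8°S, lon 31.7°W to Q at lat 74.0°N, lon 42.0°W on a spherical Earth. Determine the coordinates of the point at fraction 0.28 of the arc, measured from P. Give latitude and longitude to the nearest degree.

Convert each endpoint to a unit vector on the sphere (x = cos φ cos λ, y = cos φ sin λ, z = sin φ).
The central angle between the endpoints is δ = arccos(p₁·p₂) ≈ 2.495 rad (143.0°).
Interpolate at f = 0.28 with slerp weights a = sin((1−f)δ)/sin δ ≈ 1.618, b = sin(fδ)/sin δ ≈ 1.068.
p = a·p₁ + b·p₂ ≈ (0.716, -0.504, -0.482); φ = arcsin(p_z) ≈ -28.82°, λ = atan2(p_y, p_x) ≈ -35.14°.

≈ lat 29°S, lon 35°W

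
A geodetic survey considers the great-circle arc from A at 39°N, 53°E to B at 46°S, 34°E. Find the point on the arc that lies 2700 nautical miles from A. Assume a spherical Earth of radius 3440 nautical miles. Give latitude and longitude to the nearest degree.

≈ 5°S, 44°E

Write both endpoints as unit vectors p₁, p₂ with components (cos φ cos λ, cos φ sin λ, sin φ).
The central angle between the endpoints is δ = arccos(p₁·p₂) ≈ 1.513 rad (86.7°). The total great-circle distance is δ·R ≈ 1.513 × 3440 ≈ 5205 nmi, so the target fraction is f = 2700/5205 ≈ 0.519.
Interpolate at f ≈ 0.519 with slerp weights a = sin((1−f)δ)/sin δ ≈ 0.667, b = sin(fδ)/sin δ ≈ 0.708.
p = a·p₁ + b·p₂ ≈ (0.719, 0.689, -0.090); φ = arcsin(p_z) ≈ -5.15°, λ = atan2(p_y, p_x) ≈ 43.75°.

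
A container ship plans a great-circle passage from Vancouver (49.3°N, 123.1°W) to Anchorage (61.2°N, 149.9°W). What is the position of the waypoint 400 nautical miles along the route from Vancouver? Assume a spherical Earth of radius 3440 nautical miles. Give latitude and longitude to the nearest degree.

The haversine formula gives a central angle δ ≈ 0.334 rad (19.1°) between the endpoints. The total great-circle distance is δ·R ≈ 0.334 × 3440 ≈ 1149 nmi, so the target fraction is f = 400/1149 ≈ 0.348.
Interpolate at f ≈ 0.348 with slerp weights a = sin((1−f)δ)/sin δ ≈ 0.659, b = sin(fδ)/sin δ ≈ 0.354.
p = a·p₁ + b·p₂ ≈ (-0.382, -0.445, 0.810); φ = arcsin(p_z) ≈ 54.06°, λ = atan2(p_y, p_x) ≈ -130.63°.

≈ 54°N, 131°W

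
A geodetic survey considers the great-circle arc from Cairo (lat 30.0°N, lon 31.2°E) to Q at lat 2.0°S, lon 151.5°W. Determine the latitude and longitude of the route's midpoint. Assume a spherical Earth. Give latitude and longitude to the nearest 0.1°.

≈ lat 73.2°N, lon 168.4°W

The haversine formula gives a central angle δ ≈ 2.651 rad (151.9°) between the endpoints.
Interpolate at f = 1/2 with slerp weights a = sin((1−f)δ)/sin δ ≈ 2.058, b = sin(fδ)/sin δ ≈ 2.058.
p = a·p₁ + b·p₂ ≈ (-0.283, -0.058, 0.957); φ = arcsin(p_z) ≈ 73.20°, λ = atan2(p_y, p_x) ≈ -168.39°.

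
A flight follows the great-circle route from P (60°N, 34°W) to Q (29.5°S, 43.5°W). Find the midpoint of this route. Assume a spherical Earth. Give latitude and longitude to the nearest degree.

≈ (15°N, 40°W)

Convert each endpoint to a unit vector on the sphere (x = cos φ cos λ, y = cos φ sin λ, z = sin φ).
The central angle between the endpoints is δ = arccos(p₁·p₂) ≈ 1.568 rad (89.8°).
Interpolate at f = 1/2 with slerp weights a = sin((1−f)δ)/sin δ ≈ 0.706, b = sin(fδ)/sin δ ≈ 0.706.
p = a·p₁ + b·p₂ ≈ (0.739, -0.620, 0.264); φ = arcsin(p_z) ≈ 15.30°, λ = atan2(p_y, p_x) ≈ -40.04°.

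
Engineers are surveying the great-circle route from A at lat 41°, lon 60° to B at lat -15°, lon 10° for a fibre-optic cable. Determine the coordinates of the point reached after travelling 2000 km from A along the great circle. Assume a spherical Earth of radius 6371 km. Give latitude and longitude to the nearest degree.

≈ lat 28°, lon 44°

Write both endpoints as unit vectors p₁, p₂ with components (cos φ cos λ, cos φ sin λ, sin φ).
The central angle between the endpoints is δ = arccos(p₁·p₂) ≈ 1.267 rad (72.6°). The total great-circle distance is δ·R ≈ 1.267 × 6371 ≈ 8074 km, so the target fraction is f = 2000/8074 ≈ 0.248.
Interpolate at f ≈ 0.248 with slerp weights a = sin((1−f)δ)/sin δ ≈ 0.854, b = sin(fδ)/sin δ ≈ 0.324.
p = a·p₁ + b·p₂ ≈ (0.630, 0.613, 0.477); φ = arcsin(p_z) ≈ 28.48°, λ = atan2(p_y, p_x) ≈ 44.19°.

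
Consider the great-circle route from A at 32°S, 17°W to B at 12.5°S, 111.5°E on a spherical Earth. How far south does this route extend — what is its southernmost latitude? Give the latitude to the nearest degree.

≈ 45°S

The great circle lies in the plane with unit normal n̂ = (p₁ × p₂)/|p₁ × p₂|.
Here n̂_z ≈ +0.707; the vertex latitude is φ_max = arccos|n̂_z| ≈ 45.0°.
Check via Clairaut: cos φ_max = |cos φ₁| · sin C = cos(32.0°)·sin(123.5°) ≈ 0.707, again giving ≈ 45.0°.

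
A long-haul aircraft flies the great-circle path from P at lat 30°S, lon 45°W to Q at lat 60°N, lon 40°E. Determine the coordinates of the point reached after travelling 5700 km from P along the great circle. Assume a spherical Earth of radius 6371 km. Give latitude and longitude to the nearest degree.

Write both endpoints as unit vectors p₁, p₂ with components (cos φ cos λ, cos φ sin λ, sin φ).
The central angle between the endpoints is δ = arccos(p₁·p₂) ≈ 1.977 rad (113.3°). The total great-circle distance is δ·R ≈ 1.977 × 6371 ≈ 12596 km, so the target fraction is f = 5700/12596 ≈ 0.453.
Interpolate at f ≈ 0.453 with slerp weights a = sin((1−f)δ)/sin δ ≈ 0.961, b = sin(fδ)/sin δ ≈ 0.849.
p = a·p₁ + b·p₂ ≈ (0.914, -0.316, 0.255); φ = arcsin(p_z) ≈ 14.75°, λ = atan2(p_y, p_x) ≈ -19.06°.

≈ lat 15°N, lon 19°W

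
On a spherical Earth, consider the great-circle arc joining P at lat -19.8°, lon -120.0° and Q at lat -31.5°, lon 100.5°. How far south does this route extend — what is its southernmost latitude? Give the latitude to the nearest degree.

≈ -55°

The great circle lies in the plane with unit normal n̂ = (p₁ × p₂)/|p₁ × p₂|.
Here n̂_z ≈ -0.578; the vertex latitude is φ_max = arccos|n̂_z| ≈ 54.7°.
Check via Clairaut: cos φ_max = |cos φ₁| · sin C = cos(19.8°)·sin(142.1°) ≈ 0.578, again giving ≈ 54.7°.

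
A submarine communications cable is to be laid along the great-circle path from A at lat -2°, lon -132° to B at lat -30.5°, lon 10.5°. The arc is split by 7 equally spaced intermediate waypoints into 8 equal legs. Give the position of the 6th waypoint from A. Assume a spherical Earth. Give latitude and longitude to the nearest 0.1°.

≈ lat -44.2°, lon -27.7°

Convert each endpoint to a unit vector on the sphere (x = cos φ cos λ, y = cos φ sin λ, z = sin φ).
The central angle between the endpoints is δ = arccos(p₁·p₂) ≈ 2.299 rad (131.7°).
Interpolate at f = 6/8 with slerp weights a = sin((1−f)δ)/sin δ ≈ 0.728, b = sin(fδ)/sin δ ≈ 1.324.
p = a·p₁ + b·p₂ ≈ (0.635, -0.333, -0.697); φ = arcsin(p_z) ≈ -44.22°, λ = atan2(p_y, p_x) ≈ -27.68°.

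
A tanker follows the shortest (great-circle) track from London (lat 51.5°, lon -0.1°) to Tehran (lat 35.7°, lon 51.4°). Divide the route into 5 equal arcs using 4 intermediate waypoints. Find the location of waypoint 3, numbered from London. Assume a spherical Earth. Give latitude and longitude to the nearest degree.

≈ lat 45°, lon 34°

Write both endpoints as unit vectors p₁, p₂ with components (cos φ cos λ, cos φ sin λ, sin φ).
The central angle between the endpoints is δ = arccos(p₁·p₂) ≈ 0.690 rad (39.5°).
Interpolate at f = 3/5 with slerp weights a = sin((1−f)δ)/sin δ ≈ 0.428, b = sin(fδ)/sin δ ≈ 0.632.
p = a·p₁ + b·p₂ ≈ (0.587, 0.401, 0.704); φ = arcsin(p_z) ≈ 44.73°, λ = atan2(p_y, p_x) ≈ 34.33°.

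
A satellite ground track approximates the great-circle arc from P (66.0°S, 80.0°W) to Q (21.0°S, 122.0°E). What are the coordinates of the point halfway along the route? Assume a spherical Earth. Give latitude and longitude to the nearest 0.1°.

≈ (65.6°S, 137.3°E)

The haversine formula gives a central angle δ ≈ 1.595 rad (91.4°) between the endpoints.
Interpolate at f = 1/2 with slerp weights a = sin((1−f)δ)/sin δ ≈ 0.716, b = sin(fδ)/sin δ ≈ 0.716.
p = a·p₁ + b·p₂ ≈ (-0.304, 0.280, -0.911); φ = arcsin(p_z) ≈ -65.60°, λ = atan2(p_y, p_x) ≈ 137.31°.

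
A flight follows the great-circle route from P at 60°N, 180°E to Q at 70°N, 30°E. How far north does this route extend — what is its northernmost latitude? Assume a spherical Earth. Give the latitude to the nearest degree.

The great circle lies in the plane with unit normal n̂ = (p₁ × p₂)/|p₁ × p₂|.
Here n̂_z ≈ -0.115; the vertex latitude is φ_max = arccos|n̂_z| ≈ 83.4°.

≈ 83°N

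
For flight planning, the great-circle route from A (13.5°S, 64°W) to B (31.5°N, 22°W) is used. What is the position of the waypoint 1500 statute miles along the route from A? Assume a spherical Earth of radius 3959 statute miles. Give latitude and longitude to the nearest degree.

≈ (3°N, 50°W)

Write both endpoints as unit vectors p₁, p₂ with components (cos φ cos λ, cos φ sin λ, sin φ).
The central angle between the endpoints is δ = arccos(p₁·p₂) ≈ 1.054 rad (60.4°). The total great-circle distance is δ·R ≈ 1.054 × 3959 ≈ 4173 mi, so the target fraction is f = 1500/4173 ≈ 0.359.
Interpolate at f ≈ 0.359 with slerp weights a = sin((1−f)δ)/sin δ ≈ 0.719, b = sin(fδ)/sin δ ≈ 0.425.
p = a·p₁ + b·p₂ ≈ (0.643, -0.764, 0.054); φ = arcsin(p_z) ≈ 3.12°, λ = atan2(p_y, p_x) ≈ -49.93°.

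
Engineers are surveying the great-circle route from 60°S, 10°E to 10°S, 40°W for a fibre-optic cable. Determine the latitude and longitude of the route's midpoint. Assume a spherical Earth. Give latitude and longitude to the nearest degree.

≈ 37°S, 24°W

Convert each endpoint to a unit vector on the sphere (x = cos φ cos λ, y = cos φ sin λ, z = sin φ).
The central angle between the endpoints is δ = arccos(p₁·p₂) ≈ 1.085 rad (62.2°).
Interpolate at f = 1/2 with slerp weights a = sin((1−f)δ)/sin δ ≈ 0.584, b = sin(fδ)/sin δ ≈ 0.584.
p = a·p₁ + b·p₂ ≈ (0.728, -0.319, -0.607); φ = arcsin(p_z) ≈ -37.37°, λ = atan2(p_y, p_x) ≈ -23.66°.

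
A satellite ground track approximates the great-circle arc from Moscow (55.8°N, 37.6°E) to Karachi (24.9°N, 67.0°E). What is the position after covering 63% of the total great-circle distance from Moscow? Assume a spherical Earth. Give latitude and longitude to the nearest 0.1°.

≈ 37.1°N, 59.2°E

The haversine formula gives a central angle δ ≈ 0.656 rad (37.6°) between the endpoints.
Interpolate at f = 0.63 with slerp weights a = sin((1−f)δ)/sin δ ≈ 0.394, b = sin(fδ)/sin δ ≈ 0.658.
p = a·p₁ + b·p₂ ≈ (0.409, 0.685, 0.603); φ = arcsin(p_z) ≈ 37.09°, λ = atan2(p_y, p_x) ≈ 59.17°.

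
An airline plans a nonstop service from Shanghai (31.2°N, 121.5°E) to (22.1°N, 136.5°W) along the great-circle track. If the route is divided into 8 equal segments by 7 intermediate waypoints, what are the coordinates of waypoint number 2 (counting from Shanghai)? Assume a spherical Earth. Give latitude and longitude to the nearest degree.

From cos δ = sin φ₁ sin φ₂ + cos φ₁ cos φ₂ cos Δλ, the central angle is δ ≈ 1.541 rad (88.3°).
Interpolate at f = 2/8 with slerp weights a = sin((1−f)δ)/sin δ ≈ 0.915, b = sin(fδ)/sin δ ≈ 0.376.
p = a·p₁ + b·p₂ ≈ (-0.662, 0.428, 0.616); φ = arcsin(p_z) ≈ 38.00°, λ = atan2(p_y, p_x) ≈ 147.11°.

≈ (38°N, 147°E)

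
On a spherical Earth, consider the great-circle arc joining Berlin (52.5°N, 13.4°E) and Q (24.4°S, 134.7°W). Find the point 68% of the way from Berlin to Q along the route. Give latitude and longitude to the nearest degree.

≈ (15°N, 111°W)

Write both endpoints as unit vectors p₁, p₂ with components (cos φ cos λ, cos φ sin λ, sin φ).
The central angle between the endpoints is δ = arccos(p₁·p₂) ≈ 2.495 rad (143.0°).
Interpolate at f = 0.68 with slerp weights a = sin((1−f)δ)/sin δ ≈ 1.190, b = sin(fδ)/sin δ ≈ 1.648.
p = a·p₁ + b·p₂ ≈ (-0.351, -0.899, 0.263); φ = arcsin(p_z) ≈ 15.26°, λ = atan2(p_y, p_x) ≈ -111.33°.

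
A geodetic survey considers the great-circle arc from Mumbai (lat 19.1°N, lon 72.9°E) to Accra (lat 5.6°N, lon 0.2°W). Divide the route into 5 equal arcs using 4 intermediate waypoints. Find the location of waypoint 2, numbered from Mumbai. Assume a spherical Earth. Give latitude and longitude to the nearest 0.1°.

≈ lat 16.6°N, lon 42.6°E

Write both endpoints as unit vectors p₁, p₂ with components (cos φ cos λ, cos φ sin λ, sin φ).
The central angle between the endpoints is δ = arccos(p₁·p₂) ≈ 1.261 rad (72.2°).
Interpolate at f = 2/5 with slerp weights a = sin((1−f)δ)/sin δ ≈ 0.721, b = sin(fδ)/sin δ ≈ 0.507.
p = a·p₁ + b·p₂ ≈ (0.705, 0.649, 0.285); φ = arcsin(p_z) ≈ 16.58°, λ = atan2(p_y, p_x) ≈ 42.63°.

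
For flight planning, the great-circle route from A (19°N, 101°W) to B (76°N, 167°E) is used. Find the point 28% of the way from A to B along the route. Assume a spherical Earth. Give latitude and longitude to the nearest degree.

Convert each endpoint to a unit vector on the sphere (x = cos φ cos λ, y = cos φ sin λ, z = sin φ).
The central angle between the endpoints is δ = arccos(p₁·p₂) ≈ 1.258 rad (72.1°).
Interpolate at f = 0.28 with slerp weights a = sin((1−f)δ)/sin δ ≈ 0.827, b = sin(fδ)/sin δ ≈ 0.363.
p = a·p₁ + b·p₂ ≈ (-0.235, -0.748, 0.621); φ = arcsin(p_z) ≈ 38.39°, λ = atan2(p_y, p_x) ≈ -107.42°.

≈ (38°N, 107°W)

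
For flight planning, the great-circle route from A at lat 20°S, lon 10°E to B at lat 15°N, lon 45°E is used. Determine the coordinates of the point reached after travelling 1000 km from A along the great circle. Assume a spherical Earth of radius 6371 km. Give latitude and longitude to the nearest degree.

Convert each endpoint to a unit vector on the sphere (x = cos φ cos λ, y = cos φ sin λ, z = sin φ).
The central angle between the endpoints is δ = arccos(p₁·p₂) ≈ 0.857 rad (49.1°). The total great-circle distance is δ·R ≈ 0.857 × 6371 ≈ 5457 km, so the target fraction is f = 1000/5457 ≈ 0.183.
Interpolate at f ≈ 0.183 with slerp weights a = sin((1−f)δ)/sin δ ≈ 0.852, b = sin(fδ)/sin δ ≈ 0.207.
p = a·p₁ + b·p₂ ≈ (0.930, 0.280, -0.238); φ = arcsin(p_z) ≈ -13.76°, λ = atan2(p_y, p_x) ≈ 16.78°.

≈ lat 14°S, lon 17°E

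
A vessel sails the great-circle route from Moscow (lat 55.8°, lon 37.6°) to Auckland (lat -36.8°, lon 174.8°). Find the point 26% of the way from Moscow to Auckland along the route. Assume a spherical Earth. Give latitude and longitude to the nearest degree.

≈ lat 48°, lon 100°

The haversine formula gives a central angle δ ≈ 2.542 rad (145.7°) between the endpoints.
Interpolate at f = 0.26 with slerp weights a = sin((1−f)δ)/sin δ ≈ 1.688, b = sin(fδ)/sin δ ≈ 1.088.
p = a·p₁ + b·p₂ ≈ (-0.116, 0.658, 0.744); φ = arcsin(p_z) ≈ 48.09°, λ = atan2(p_y, p_x) ≈ 100.01°.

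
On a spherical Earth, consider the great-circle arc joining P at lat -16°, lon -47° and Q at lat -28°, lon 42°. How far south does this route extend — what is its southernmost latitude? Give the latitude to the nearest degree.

≈ -31°

The great circle lies in the plane with unit normal n̂ = (p₁ × p₂)/|p₁ × p₂|.
Here n̂_z ≈ +0.858; the vertex latitude is φ_max = arccos|n̂_z| ≈ 31.0°.
Check via Clairaut: cos φ_max = |cos φ₁| · sin C = cos(16.0°)·sin(116.9°) ≈ 0.858, again giving ≈ 31.0°.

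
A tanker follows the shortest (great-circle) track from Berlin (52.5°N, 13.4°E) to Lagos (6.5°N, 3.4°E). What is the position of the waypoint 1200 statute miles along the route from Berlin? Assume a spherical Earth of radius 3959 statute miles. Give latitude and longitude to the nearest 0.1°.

Convert each endpoint to a unit vector on the sphere (x = cos φ cos λ, y = cos φ sin λ, z = sin φ).
The central angle between the endpoints is δ = arccos(p₁·p₂) ≈ 0.816 rad (46.7°). The total great-circle distance is δ·R ≈ 0.816 × 3959 ≈ 3229 mi, so the target fraction is f = 1200/3229 ≈ 0.372.
Interpolate at f ≈ 0.372 with slerp weights a = sin((1−f)δ)/sin δ ≈ 0.673, b = sin(fδ)/sin δ ≈ 0.410.
p = a·p₁ + b·p₂ ≈ (0.805, 0.119, 0.581); φ = arcsin(p_z) ≈ 35.50°, λ = atan2(p_y, p_x) ≈ 8.42°.

≈ 35.5°N, 8.4°E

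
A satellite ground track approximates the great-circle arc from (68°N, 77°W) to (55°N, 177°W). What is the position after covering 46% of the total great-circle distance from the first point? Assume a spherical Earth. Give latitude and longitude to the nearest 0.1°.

≈ (70.9°N, 136.2°W)

Convert each endpoint to a unit vector on the sphere (x = cos φ cos λ, y = cos φ sin λ, z = sin φ).
The central angle between the endpoints is δ = arccos(p₁·p₂) ≈ 0.764 rad (43.8°).
Interpolate at f = 0.46 with slerp weights a = sin((1−f)δ)/sin δ ≈ 0.580, b = sin(fδ)/sin δ ≈ 0.498.
p = a·p₁ + b·p₂ ≈ (-0.236, -0.226, 0.945); φ = arcsin(p_z) ≈ 70.90°, λ = atan2(p_y, p_x) ≈ -136.20°.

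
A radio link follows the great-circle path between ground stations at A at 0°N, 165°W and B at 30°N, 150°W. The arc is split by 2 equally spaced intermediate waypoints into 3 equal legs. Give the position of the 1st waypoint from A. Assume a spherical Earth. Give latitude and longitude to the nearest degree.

From cos δ = sin φ₁ sin φ₂ + cos φ₁ cos φ₂ cos Δλ, the central angle is δ ≈ 0.580 rad (33.2°).
Interpolate at f = 1/3 with slerp weights a = sin((1−f)δ)/sin δ ≈ 0.688, b = sin(fδ)/sin δ ≈ 0.351.
p = a·p₁ + b·p₂ ≈ (-0.928, -0.330, 0.175); φ = arcsin(p_z) ≈ 10.10°, λ = atan2(p_y, p_x) ≈ -160.42°.

≈ 10°N, 160°W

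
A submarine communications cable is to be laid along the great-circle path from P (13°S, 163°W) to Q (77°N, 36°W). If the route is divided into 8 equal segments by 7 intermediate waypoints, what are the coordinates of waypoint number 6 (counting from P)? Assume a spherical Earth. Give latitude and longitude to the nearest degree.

From cos δ = sin φ₁ sin φ₂ + cos φ₁ cos φ₂ cos Δλ, the central angle is δ ≈ 1.930 rad (110.6°).
Interpolate at f = 6/8 with slerp weights a = sin((1−f)δ)/sin δ ≈ 0.495, b = sin(fδ)/sin δ ≈ 1.060.
p = a·p₁ + b·p₂ ≈ (-0.269, -0.281, 0.921); φ = arcsin(p_z) ≈ 67.11°, λ = atan2(p_y, p_x) ≈ -133.70°.

≈ (67°N, 134°W)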